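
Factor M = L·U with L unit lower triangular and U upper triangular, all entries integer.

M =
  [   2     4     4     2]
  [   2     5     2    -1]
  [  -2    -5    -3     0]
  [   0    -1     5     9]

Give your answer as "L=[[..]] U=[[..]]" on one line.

L=[[1,0,0,0],[1,1,0,0],[-1,-1,1,0],[0,-1,-3,1]] U=[[2,4,4,2],[0,1,-2,-3],[0,0,-1,-1],[0,0,0,3]]

  R1 -= 1·R0 → [0,1,-2,-3]
  R2 -= -1·R0 → [0,-1,1,2]
  R3 -= 0·R0 → [0,-1,5,9]
  R2 -= -1·R1 → [0,0,-1,-1]
  R3 -= -1·R1 → [0,0,3,6]
  R3 -= -3·R2 → [0,0,0,3]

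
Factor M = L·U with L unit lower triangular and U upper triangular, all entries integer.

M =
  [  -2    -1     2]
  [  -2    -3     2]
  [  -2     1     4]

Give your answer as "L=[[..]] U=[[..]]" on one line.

L=[[1,0,0],[1,1,0],[1,-1,1]] U=[[-2,-1,2],[0,-2,0],[0,0,2]]

  row1 -= 1·row0 → [0,-2,0]
  row2 -= 1·row0 → [0,2,2]
  row2 -= -1·row1 → [0,0,2]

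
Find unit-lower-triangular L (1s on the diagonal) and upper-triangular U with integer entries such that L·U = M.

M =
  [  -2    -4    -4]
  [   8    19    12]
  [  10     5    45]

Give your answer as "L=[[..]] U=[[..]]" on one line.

L=[[1,0,0],[-4,1,0],[-5,-5,1]] U=[[-2,-4,-4],[0,3,-4],[0,0,5]]

  row1 -= -4·row0 → [0,3,-4]
  row2 -= -5·row0 → [0,-15,25]
  row2 -= -5·row1 → [0,0,5]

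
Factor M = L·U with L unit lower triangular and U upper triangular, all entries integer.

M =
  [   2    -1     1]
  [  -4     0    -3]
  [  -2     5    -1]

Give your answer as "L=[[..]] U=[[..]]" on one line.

L=[[1,0,0],[-2,1,0],[-1,-2,1]] U=[[2,-1,1],[0,-2,-1],[0,0,-2]]

  R1 -= -2·R0 → [0,-2,-1]
  R2 -= -1·R0 → [0,4,0]
  R2 -= -2·R1 → [0,0,-2]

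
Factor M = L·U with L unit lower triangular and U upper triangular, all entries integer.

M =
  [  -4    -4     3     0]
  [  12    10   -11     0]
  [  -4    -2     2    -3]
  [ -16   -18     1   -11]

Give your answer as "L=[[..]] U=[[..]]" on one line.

  row1 -= -3·row0 → [0,-2,-2,0]
  row2 -= 1·row0 → [0,2,-1,-3]
  row3 -= 4·row0 → [0,-2,-11,-11]
  row2 -= -1·row1 → [0,0,-3,-3]
  row3 -= 1·row1 → [0,0,-9,-11]
  row3 -= 3·row2 → [0,0,0,-2]

L=[[1,0,0,0],[-3,1,0,0],[1,-1,1,0],[4,1,3,1]] U=[[-4,-4,3,0],[0,-2,-2,0],[0,0,-3,-3],[0,0,0,-2]]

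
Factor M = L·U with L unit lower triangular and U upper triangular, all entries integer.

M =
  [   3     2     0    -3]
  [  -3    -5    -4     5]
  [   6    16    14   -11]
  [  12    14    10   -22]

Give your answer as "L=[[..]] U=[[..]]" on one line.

  r1 -= -1·r0 → [0,-3,-4,2]
  r2 -= 2·r0 → [0,12,14,-5]
  r3 -= 4·r0 → [0,6,10,-10]
  r2 -= -4·r1 → [0,0,-2,3]
  r3 -= -2·r1 → [0,0,2,-6]
  r3 -= -1·r2 → [0,0,0,-3]

L=[[1,0,0,0],[-1,1,0,0],[2,-4,1,0],[4,-2,-1,1]] U=[[3,2,0,-3],[0,-3,-4,2],[0,0,-2,3],[0,0,0,-3]]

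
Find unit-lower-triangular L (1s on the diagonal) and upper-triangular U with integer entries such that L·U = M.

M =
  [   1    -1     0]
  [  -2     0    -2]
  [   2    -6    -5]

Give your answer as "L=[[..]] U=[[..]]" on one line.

L=[[1,0,0],[-2,1,0],[2,2,1]] U=[[1,-1,0],[0,-2,-2],[0,0,-1]]

  row1 -= -2·row0 → [0,-2,-2]
  row2 -= 2·row0 → [0,-4,-5]
  row2 -= 2·row1 → [0,0,-1]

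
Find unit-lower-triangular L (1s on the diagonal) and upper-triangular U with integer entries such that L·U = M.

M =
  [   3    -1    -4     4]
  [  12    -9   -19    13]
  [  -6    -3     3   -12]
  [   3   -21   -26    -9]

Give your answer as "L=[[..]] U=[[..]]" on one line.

  R1 -= 4·R0 → [0,-5,-3,-3]
  R2 -= -2·R0 → [0,-5,-5,-4]
  R3 -= 1·R0 → [0,-20,-22,-13]
  R2 -= 1·R1 → [0,0,-2,-1]
  R3 -= 4·R1 → [0,0,-10,-1]
  R3 -= 5·R2 → [0,0,0,4]

L=[[1,0,0,0],[4,1,0,0],[-2,1,1,0],[1,4,5,1]] U=[[3,-1,-4,4],[0,-5,-3,-3],[0,0,-2,-1],[0,0,0,4]]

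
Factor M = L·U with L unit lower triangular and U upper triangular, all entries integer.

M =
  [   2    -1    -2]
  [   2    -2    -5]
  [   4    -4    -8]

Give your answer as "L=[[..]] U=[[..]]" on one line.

L=[[1,0,0],[1,1,0],[2,2,1]] U=[[2,-1,-2],[0,-1,-3],[0,0,2]]

  R1 -= 1·R0 → [0,-1,-3]
  R2 -= 2·R0 → [0,-2,-4]
  R2 -= 2·R1 → [0,0,2]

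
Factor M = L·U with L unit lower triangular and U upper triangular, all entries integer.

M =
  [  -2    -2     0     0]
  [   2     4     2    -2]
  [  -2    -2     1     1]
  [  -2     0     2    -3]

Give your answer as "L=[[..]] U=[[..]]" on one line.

  R1 -= -1·R0 → [0,2,2,-2]
  R2 -= 1·R0 → [0,0,1,1]
  R3 -= 1·R0 → [0,2,2,-3]
  R2 -= 0·R1 → [0,0,1,1]
  R3 -= 1·R1 → [0,0,0,-1]
  R3 -= 0·R2 → [0,0,0,-1]

L=[[1,0,0,0],[-1,1,0,0],[1,0,1,0],[1,1,0,1]] U=[[-2,-2,0,0],[0,2,2,-2],[0,0,1,1],[0,0,0,-1]]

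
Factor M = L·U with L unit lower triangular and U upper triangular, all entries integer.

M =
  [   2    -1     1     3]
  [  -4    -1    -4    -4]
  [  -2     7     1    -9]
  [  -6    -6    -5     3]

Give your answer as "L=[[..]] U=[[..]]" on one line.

  row1 -= -2·row0 → [0,-3,-2,2]
  row2 -= -1·row0 → [0,6,2,-6]
  row3 -= -3·row0 → [0,-9,-2,12]
  row2 -= -2·row1 → [0,0,-2,-2]
  row3 -= 3·row1 → [0,0,4,6]
  row3 -= -2·row2 → [0,0,0,2]

L=[[1,0,0,0],[-2,1,0,0],[-1,-2,1,0],[-3,3,-2,1]] U=[[2,-1,1,3],[0,-3,-2,2],[0,0,-2,-2],[0,0,0,2]]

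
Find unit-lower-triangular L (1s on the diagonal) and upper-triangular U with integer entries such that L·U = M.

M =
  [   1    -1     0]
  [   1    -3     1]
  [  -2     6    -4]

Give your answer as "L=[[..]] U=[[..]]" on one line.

L=[[1,0,0],[1,1,0],[-2,-2,1]] U=[[1,-1,0],[0,-2,1],[0,0,-2]]

  row1 -= 1·row0 → [0,-2,1]
  row2 -= -2·row0 → [0,4,-4]
  row2 -= -2·row1 → [0,0,-2]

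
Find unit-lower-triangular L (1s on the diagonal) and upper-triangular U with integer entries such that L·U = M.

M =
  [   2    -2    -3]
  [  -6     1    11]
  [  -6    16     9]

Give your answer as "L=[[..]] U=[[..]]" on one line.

  r1 -= -3·r0 → [0,-5,2]
  r2 -= -3·r0 → [0,10,0]
  r2 -= -2·r1 → [0,0,4]

L=[[1,0,0],[-3,1,0],[-3,-2,1]] U=[[2,-2,-3],[0,-5,2],[0,0,4]]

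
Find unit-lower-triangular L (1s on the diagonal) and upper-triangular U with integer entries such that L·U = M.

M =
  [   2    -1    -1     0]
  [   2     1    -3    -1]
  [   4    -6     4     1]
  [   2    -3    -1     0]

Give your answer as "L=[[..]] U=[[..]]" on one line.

  r1 -= 1·r0 → [0,2,-2,-1]
  r2 -= 2·r0 → [0,-4,6,1]
  r3 -= 1·r0 → [0,-2,0,0]
  r2 -= -2·r1 → [0,0,2,-1]
  r3 -= -1·r1 → [0,0,-2,-1]
  r3 -= -1·r2 → [0,0,0,-2]

L=[[1,0,0,0],[1,1,0,0],[2,-2,1,0],[1,-1,-1,1]] U=[[2,-1,-1,0],[0,2,-2,-1],[0,0,2,-1],[0,0,0,-2]]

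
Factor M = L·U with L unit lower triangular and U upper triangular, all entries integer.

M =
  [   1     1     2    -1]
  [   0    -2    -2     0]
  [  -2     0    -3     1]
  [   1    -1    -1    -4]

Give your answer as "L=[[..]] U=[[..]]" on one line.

  row1 -= 0·row0 → [0,-2,-2,0]
  row2 -= -2·row0 → [0,2,1,-1]
  row3 -= 1·row0 → [0,-2,-3,-3]
  row2 -= -1·row1 → [0,0,-1,-1]
  row3 -= 1·row1 → [0,0,-1,-3]
  row3 -= 1·row2 → [0,0,0,-2]

L=[[1,0,0,0],[0,1,0,0],[-2,-1,1,0],[1,1,1,1]] U=[[1,1,2,-1],[0,-2,-2,0],[0,0,-1,-1],[0,0,0,-2]]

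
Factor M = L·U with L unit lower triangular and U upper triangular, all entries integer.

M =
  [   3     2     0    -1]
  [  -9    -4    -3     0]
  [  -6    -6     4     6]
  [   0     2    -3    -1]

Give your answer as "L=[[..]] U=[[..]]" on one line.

L=[[1,0,0,0],[-3,1,0,0],[-2,-1,1,0],[0,1,0,1]] U=[[3,2,0,-1],[0,2,-3,-3],[0,0,1,1],[0,0,0,2]]

  R1 -= -3·R0 → [0,2,-3,-3]
  R2 -= -2·R0 → [0,-2,4,4]
  R3 -= 0·R0 → [0,2,-3,-1]
  R2 -= -1·R1 → [0,0,1,1]
  R3 -= 1·R1 → [0,0,0,2]
  R3 -= 0·R2 → [0,0,0,2]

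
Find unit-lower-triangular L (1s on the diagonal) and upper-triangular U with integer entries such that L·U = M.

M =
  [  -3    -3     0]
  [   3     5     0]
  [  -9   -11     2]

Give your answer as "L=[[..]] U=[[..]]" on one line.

L=[[1,0,0],[-1,1,0],[3,-1,1]] U=[[-3,-3,0],[0,2,0],[0,0,2]]

  R1 -= -1·R0 → [0,2,0]
  R2 -= 3·R0 → [0,-2,2]
  R2 -= -1·R1 → [0,0,2]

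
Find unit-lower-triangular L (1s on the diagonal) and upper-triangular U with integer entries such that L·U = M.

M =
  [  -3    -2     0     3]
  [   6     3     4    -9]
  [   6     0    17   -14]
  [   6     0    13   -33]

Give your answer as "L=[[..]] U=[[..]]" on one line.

  r1 -= -2·r0 → [0,-1,4,-3]
  r2 -= -2·r0 → [0,-4,17,-8]
  r3 -= -2·r0 → [0,-4,13,-27]
  r2 -= 4·r1 → [0,0,1,4]
  r3 -= 4·r1 → [0,0,-3,-15]
  r3 -= -3·r2 → [0,0,0,-3]

L=[[1,0,0,0],[-2,1,0,0],[-2,4,1,0],[-2,4,-3,1]] U=[[-3,-2,0,3],[0,-1,4,-3],[0,0,1,4],[0,0,0,-3]]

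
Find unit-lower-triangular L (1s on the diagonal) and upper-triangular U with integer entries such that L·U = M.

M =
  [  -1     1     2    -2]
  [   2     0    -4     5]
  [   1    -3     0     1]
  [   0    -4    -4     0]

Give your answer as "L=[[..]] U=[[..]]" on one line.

L=[[1,0,0,0],[-2,1,0,0],[-1,-1,1,0],[0,-2,-2,1]] U=[[-1,1,2,-2],[0,2,0,1],[0,0,2,0],[0,0,0,2]]

  row1 -= -2·row0 → [0,2,0,1]
  row2 -= -1·row0 → [0,-2,2,-1]
  row3 -= 0·row0 → [0,-4,-4,0]
  row2 -= -1·row1 → [0,0,2,0]
  row3 -= -2·row1 → [0,0,-4,2]
  row3 -= -2·row2 → [0,0,0,2]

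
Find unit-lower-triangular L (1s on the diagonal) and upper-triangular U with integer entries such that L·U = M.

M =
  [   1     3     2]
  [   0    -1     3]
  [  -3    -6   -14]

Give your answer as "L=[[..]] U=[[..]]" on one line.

L=[[1,0,0],[0,1,0],[-3,-3,1]] U=[[1,3,2],[0,-1,3],[0,0,1]]

  r1 -= 0·r0 → [0,-1,3]
  r2 -= -3·r0 → [0,3,-8]
  r2 -= -3·r1 → [0,0,1]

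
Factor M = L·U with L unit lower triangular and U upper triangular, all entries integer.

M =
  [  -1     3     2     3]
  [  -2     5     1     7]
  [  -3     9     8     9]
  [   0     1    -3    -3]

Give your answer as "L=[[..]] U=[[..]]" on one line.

  r1 -= 2·r0 → [0,-1,-3,1]
  r2 -= 3·r0 → [0,0,2,0]
  r3 -= 0·r0 → [0,1,-3,-3]
  r2 -= 0·r1 → [0,0,2,0]
  r3 -= -1·r1 → [0,0,-6,-2]
  r3 -= -3·r2 → [0,0,0,-2]

L=[[1,0,0,0],[2,1,0,0],[3,0,1,0],[0,-1,-3,1]] U=[[-1,3,2,3],[0,-1,-3,1],[0,0,2,0],[0,0,0,-2]]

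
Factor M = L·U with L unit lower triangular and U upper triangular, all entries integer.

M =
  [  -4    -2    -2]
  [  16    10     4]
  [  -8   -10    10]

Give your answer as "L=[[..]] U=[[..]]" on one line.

L=[[1,0,0],[-4,1,0],[2,-3,1]] U=[[-4,-2,-2],[0,2,-4],[0,0,2]]

  r1 -= -4·r0 → [0,2,-4]
  r2 -= 2·r0 → [0,-6,14]
  r2 -= -3·r1 → [0,0,2]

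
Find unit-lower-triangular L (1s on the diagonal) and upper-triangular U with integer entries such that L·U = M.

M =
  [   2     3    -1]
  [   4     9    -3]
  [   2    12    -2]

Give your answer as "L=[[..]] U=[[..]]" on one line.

L=[[1,0,0],[2,1,0],[1,3,1]] U=[[2,3,-1],[0,3,-1],[0,0,2]]

  r1 -= 2·r0 → [0,3,-1]
  r2 -= 1·r0 → [0,9,-1]
  r2 -= 3·r1 → [0,0,2]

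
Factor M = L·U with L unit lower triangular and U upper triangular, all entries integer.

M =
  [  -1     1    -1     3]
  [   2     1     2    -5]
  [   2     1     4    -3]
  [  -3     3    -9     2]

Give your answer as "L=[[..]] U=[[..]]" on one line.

  R1 -= -2·R0 → [0,3,0,1]
  R2 -= -2·R0 → [0,3,2,3]
  R3 -= 3·R0 → [0,0,-6,-7]
  R2 -= 1·R1 → [0,0,2,2]
  R3 -= 0·R1 → [0,0,-6,-7]
  R3 -= -3·R2 → [0,0,0,-1]

L=[[1,0,0,0],[-2,1,0,0],[-2,1,1,0],[3,0,-3,1]] U=[[-1,1,-1,3],[0,3,0,1],[0,0,2,2],[0,0,0,-1]]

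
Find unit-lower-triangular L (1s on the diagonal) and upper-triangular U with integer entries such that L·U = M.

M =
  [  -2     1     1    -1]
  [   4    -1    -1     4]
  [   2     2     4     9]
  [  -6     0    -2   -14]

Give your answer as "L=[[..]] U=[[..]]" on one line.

  R1 -= -2·R0 → [0,1,1,2]
  R2 -= -1·R0 → [0,3,5,8]
  R3 -= 3·R0 → [0,-3,-5,-11]
  R2 -= 3·R1 → [0,0,2,2]
  R3 -= -3·R1 → [0,0,-2,-5]
  R3 -= -1·R2 → [0,0,0,-3]

L=[[1,0,0,0],[-2,1,0,0],[-1,3,1,0],[3,-3,-1,1]] U=[[-2,1,1,-1],[0,1,1,2],[0,0,2,2],[0,0,0,-3]]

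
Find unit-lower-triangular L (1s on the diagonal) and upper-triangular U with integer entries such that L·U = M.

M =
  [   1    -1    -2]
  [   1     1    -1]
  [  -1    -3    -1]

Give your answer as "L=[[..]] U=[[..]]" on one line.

  r1 -= 1·r0 → [0,2,1]
  r2 -= -1·r0 → [0,-4,-3]
  r2 -= -2·r1 → [0,0,-1]

L=[[1,0,0],[1,1,0],[-1,-2,1]] U=[[1,-1,-2],[0,2,1],[0,0,-1]]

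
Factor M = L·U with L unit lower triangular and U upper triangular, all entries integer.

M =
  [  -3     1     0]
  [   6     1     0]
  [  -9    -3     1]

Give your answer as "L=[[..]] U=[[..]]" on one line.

  r1 -= -2·r0 → [0,3,0]
  r2 -= 3·r0 → [0,-6,1]
  r2 -= -2·r1 → [0,0,1]

L=[[1,0,0],[-2,1,0],[3,-2,1]] U=[[-3,1,0],[0,3,0],[0,0,1]]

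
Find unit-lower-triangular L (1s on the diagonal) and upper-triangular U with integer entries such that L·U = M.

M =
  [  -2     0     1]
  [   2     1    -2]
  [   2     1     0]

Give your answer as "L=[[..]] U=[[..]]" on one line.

  R1 -= -1·R0 → [0,1,-1]
  R2 -= -1·R0 → [0,1,1]
  R2 -= 1·R1 → [0,0,2]

L=[[1,0,0],[-1,1,0],[-1,1,1]] U=[[-2,0,1],[0,1,-1],[0,0,2]]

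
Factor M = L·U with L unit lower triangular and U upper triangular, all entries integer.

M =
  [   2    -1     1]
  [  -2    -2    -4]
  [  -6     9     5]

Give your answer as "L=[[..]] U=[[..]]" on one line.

  R1 -= -1·R0 → [0,-3,-3]
  R2 -= -3·R0 → [0,6,8]
  R2 -= -2·R1 → [0,0,2]

L=[[1,0,0],[-1,1,0],[-3,-2,1]] U=[[2,-1,1],[0,-3,-3],[0,0,2]]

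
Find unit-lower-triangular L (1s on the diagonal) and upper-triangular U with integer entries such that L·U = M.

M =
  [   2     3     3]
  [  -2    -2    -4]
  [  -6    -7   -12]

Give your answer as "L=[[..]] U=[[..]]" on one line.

  r1 -= -1·r0 → [0,1,-1]
  r2 -= -3·r0 → [0,2,-3]
  r2 -= 2·r1 → [0,0,-1]

L=[[1,0,0],[-1,1,0],[-3,2,1]] U=[[2,3,3],[0,1,-1],[0,0,-1]]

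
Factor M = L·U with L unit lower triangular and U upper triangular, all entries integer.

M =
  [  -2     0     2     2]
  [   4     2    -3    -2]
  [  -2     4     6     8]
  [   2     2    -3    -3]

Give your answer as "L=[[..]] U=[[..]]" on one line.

L=[[1,0,0,0],[-2,1,0,0],[1,2,1,0],[-1,1,-1,1]] U=[[-2,0,2,2],[0,2,1,2],[0,0,2,2],[0,0,0,-1]]

  row1 -= -2·row0 → [0,2,1,2]
  row2 -= 1·row0 → [0,4,4,6]
  row3 -= -1·row0 → [0,2,-1,-1]
  row2 -= 2·row1 → [0,0,2,2]
  row3 -= 1·row1 → [0,0,-2,-3]
  row3 -= -1·row2 → [0,0,0,-1]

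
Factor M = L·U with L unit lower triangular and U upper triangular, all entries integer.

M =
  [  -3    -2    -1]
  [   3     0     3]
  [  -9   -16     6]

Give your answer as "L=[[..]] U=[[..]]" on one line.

  r1 -= -1·r0 → [0,-2,2]
  r2 -= 3·r0 → [0,-10,9]
  r2 -= 5·r1 → [0,0,-1]

L=[[1,0,0],[-1,1,0],[3,5,1]] U=[[-3,-2,-1],[0,-2,2],[0,0,-1]]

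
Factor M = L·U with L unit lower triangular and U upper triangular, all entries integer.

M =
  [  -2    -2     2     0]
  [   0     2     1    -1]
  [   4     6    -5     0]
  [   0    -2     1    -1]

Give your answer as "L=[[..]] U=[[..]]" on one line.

  R1 -= 0·R0 → [0,2,1,-1]
  R2 -= -2·R0 → [0,2,-1,0]
  R3 -= 0·R0 → [0,-2,1,-1]
  R2 -= 1·R1 → [0,0,-2,1]
  R3 -= -1·R1 → [0,0,2,-2]
  R3 -= -1·R2 → [0,0,0,-1]

L=[[1,0,0,0],[0,1,0,0],[-2,1,1,0],[0,-1,-1,1]] U=[[-2,-2,2,0],[0,2,1,-1],[0,0,-2,1],[0,0,0,-1]]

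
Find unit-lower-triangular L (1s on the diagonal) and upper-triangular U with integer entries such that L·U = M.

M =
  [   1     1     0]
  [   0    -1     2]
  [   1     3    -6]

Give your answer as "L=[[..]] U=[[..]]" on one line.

L=[[1,0,0],[0,1,0],[1,-2,1]] U=[[1,1,0],[0,-1,2],[0,0,-2]]

  row1 -= 0·row0 → [0,-1,2]
  row2 -= 1·row0 → [0,2,-6]
  row2 -= -2·row1 → [0,0,-2]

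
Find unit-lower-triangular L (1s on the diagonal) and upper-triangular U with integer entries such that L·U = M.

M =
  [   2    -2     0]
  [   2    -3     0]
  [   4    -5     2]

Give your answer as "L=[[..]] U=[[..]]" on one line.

  R1 -= 1·R0 → [0,-1,0]
  R2 -= 2·R0 → [0,-1,2]
  R2 -= 1·R1 → [0,0,2]

L=[[1,0,0],[1,1,0],[2,1,1]] U=[[2,-2,0],[0,-1,0],[0,0,2]]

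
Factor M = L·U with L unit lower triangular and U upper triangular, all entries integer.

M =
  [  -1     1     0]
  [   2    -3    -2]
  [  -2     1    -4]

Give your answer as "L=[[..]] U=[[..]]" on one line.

L=[[1,0,0],[-2,1,0],[2,1,1]] U=[[-1,1,0],[0,-1,-2],[0,0,-2]]

  r1 -= -2·r0 → [0,-1,-2]
  r2 -= 2·r0 → [0,-1,-4]
  r2 -= 1·r1 → [0,0,-2]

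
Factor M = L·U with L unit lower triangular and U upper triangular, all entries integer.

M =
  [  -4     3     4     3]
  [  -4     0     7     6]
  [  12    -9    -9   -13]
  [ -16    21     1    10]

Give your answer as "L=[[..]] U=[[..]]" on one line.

  R1 -= 1·R0 → [0,-3,3,3]
  R2 -= -3·R0 → [0,0,3,-4]
  R3 -= 4·R0 → [0,9,-15,-2]
  R2 -= 0·R1 → [0,0,3,-4]
  R3 -= -3·R1 → [0,0,-6,7]
  R3 -= -2·R2 → [0,0,0,-1]

L=[[1,0,0,0],[1,1,0,0],[-3,0,1,0],[4,-3,-2,1]] U=[[-4,3,4,3],[0,-3,3,3],[0,0,3,-4],[0,0,0,-1]]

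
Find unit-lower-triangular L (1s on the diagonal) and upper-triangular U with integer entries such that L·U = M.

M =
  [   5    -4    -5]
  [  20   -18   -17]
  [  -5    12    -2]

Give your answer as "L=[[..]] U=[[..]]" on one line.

L=[[1,0,0],[4,1,0],[-1,-4,1]] U=[[5,-4,-5],[0,-2,3],[0,0,5]]

  r1 -= 4·r0 → [0,-2,3]
  r2 -= -1·r0 → [0,8,-7]
  r2 -= -4·r1 → [0,0,5]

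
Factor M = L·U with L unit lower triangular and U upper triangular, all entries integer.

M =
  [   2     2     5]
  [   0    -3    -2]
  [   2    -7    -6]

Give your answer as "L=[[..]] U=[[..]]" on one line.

L=[[1,0,0],[0,1,0],[1,3,1]] U=[[2,2,5],[0,-3,-2],[0,0,-5]]

  R1 -= 0·R0 → [0,-3,-2]
  R2 -= 1·R0 → [0,-9,-11]
  R2 -= 3·R1 → [0,0,-5]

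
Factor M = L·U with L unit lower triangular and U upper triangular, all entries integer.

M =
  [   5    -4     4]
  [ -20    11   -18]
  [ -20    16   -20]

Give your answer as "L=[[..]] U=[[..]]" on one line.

  row1 -= -4·row0 → [0,-5,-2]
  row2 -= -4·row0 → [0,0,-4]
  row2 -= 0·row1 → [0,0,-4]

L=[[1,0,0],[-4,1,0],[-4,0,1]] U=[[5,-4,4],[0,-5,-2],[0,0,-4]]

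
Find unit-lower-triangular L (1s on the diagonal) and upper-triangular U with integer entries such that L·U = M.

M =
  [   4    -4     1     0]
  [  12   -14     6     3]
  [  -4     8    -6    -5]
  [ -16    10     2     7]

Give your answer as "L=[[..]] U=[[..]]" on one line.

L=[[1,0,0,0],[3,1,0,0],[-1,-2,1,0],[-4,3,-3,1]] U=[[4,-4,1,0],[0,-2,3,3],[0,0,1,1],[0,0,0,1]]

  row1 -= 3·row0 → [0,-2,3,3]
  row2 -= -1·row0 → [0,4,-5,-5]
  row3 -= -4·row0 → [0,-6,6,7]
  row2 -= -2·row1 → [0,0,1,1]
  row3 -= 3·row1 → [0,0,-3,-2]
  row3 -= -3·row2 → [0,0,0,1]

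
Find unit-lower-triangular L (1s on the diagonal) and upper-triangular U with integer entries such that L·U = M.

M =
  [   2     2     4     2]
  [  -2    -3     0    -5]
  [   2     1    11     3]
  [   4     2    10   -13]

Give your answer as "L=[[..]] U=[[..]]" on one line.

  R1 -= -1·R0 → [0,-1,4,-3]
  R2 -= 1·R0 → [0,-1,7,1]
  R3 -= 2·R0 → [0,-2,2,-17]
  R2 -= 1·R1 → [0,0,3,4]
  R3 -= 2·R1 → [0,0,-6,-11]
  R3 -= -2·R2 → [0,0,0,-3]

L=[[1,0,0,0],[-1,1,0,0],[1,1,1,0],[2,2,-2,1]] U=[[2,2,4,2],[0,-1,4,-3],[0,0,3,4],[0,0,0,-3]]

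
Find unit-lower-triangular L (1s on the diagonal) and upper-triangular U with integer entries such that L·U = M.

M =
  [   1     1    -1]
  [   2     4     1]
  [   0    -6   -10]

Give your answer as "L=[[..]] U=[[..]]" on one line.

  r1 -= 2·r0 → [0,2,3]
  r2 -= 0·r0 → [0,-6,-10]
  r2 -= -3·r1 → [0,0,-1]

L=[[1,0,0],[2,1,0],[0,-3,1]] U=[[1,1,-1],[0,2,3],[0,0,-1]]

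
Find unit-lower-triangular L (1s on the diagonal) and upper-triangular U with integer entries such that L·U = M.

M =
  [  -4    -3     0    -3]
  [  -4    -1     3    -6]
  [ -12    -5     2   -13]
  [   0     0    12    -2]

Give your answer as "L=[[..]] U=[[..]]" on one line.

L=[[1,0,0,0],[1,1,0,0],[3,2,1,0],[0,0,-3,1]] U=[[-4,-3,0,-3],[0,2,3,-3],[0,0,-4,2],[0,0,0,4]]

  r1 -= 1·r0 → [0,2,3,-3]
  r2 -= 3·r0 → [0,4,2,-4]
  r3 -= 0·r0 → [0,0,12,-2]
  r2 -= 2·r1 → [0,0,-4,2]
  r3 -= 0·r1 → [0,0,12,-2]
  r3 -= -3·r2 → [0,0,0,4]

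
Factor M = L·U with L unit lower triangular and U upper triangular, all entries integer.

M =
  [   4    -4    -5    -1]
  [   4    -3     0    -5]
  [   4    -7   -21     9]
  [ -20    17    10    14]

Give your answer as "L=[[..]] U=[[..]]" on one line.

L=[[1,0,0,0],[1,1,0,0],[1,-3,1,0],[-5,-3,0,1]] U=[[4,-4,-5,-1],[0,1,5,-4],[0,0,-1,-2],[0,0,0,-3]]

  r1 -= 1·r0 → [0,1,5,-4]
  r2 -= 1·r0 → [0,-3,-16,10]
  r3 -= -5·r0 → [0,-3,-15,9]
  r2 -= -3·r1 → [0,0,-1,-2]
  r3 -= -3·r1 → [0,0,0,-3]
  r3 -= 0·r2 → [0,0,0,-3]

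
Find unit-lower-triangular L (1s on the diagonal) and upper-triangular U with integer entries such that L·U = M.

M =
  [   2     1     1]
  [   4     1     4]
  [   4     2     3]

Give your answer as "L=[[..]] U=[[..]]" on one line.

L=[[1,0,0],[2,1,0],[2,0,1]] U=[[2,1,1],[0,-1,2],[0,0,1]]

  r1 -= 2·r0 → [0,-1,2]
  r2 -= 2·r0 → [0,0,1]
  r2 -= 0·r1 → [0,0,1]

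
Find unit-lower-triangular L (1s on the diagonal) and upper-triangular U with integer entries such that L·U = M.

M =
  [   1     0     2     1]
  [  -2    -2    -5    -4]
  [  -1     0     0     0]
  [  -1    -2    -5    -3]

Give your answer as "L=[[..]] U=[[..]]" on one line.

L=[[1,0,0,0],[-2,1,0,0],[-1,0,1,0],[-1,1,-1,1]] U=[[1,0,2,1],[0,-2,-1,-2],[0,0,2,1],[0,0,0,1]]

  row1 -= -2·row0 → [0,-2,-1,-2]
  row2 -= -1·row0 → [0,0,2,1]
  row3 -= -1·row0 → [0,-2,-3,-2]
  row2 -= 0·row1 → [0,0,2,1]
  row3 -= 1·row1 → [0,0,-2,0]
  row3 -= -1·row2 → [0,0,0,1]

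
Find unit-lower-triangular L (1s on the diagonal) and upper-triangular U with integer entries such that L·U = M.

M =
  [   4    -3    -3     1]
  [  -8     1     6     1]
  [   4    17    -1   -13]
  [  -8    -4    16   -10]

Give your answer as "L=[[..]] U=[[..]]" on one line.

L=[[1,0,0,0],[-2,1,0,0],[1,-4,1,0],[-2,2,5,1]] U=[[4,-3,-3,1],[0,-5,0,3],[0,0,2,-2],[0,0,0,-4]]

  row1 -= -2·row0 → [0,-5,0,3]
  row2 -= 1·row0 → [0,20,2,-14]
  row3 -= -2·row0 → [0,-10,10,-8]
  row2 -= -4·row1 → [0,0,2,-2]
  row3 -= 2·row1 → [0,0,10,-14]
  row3 -= 5·row2 → [0,0,0,-4]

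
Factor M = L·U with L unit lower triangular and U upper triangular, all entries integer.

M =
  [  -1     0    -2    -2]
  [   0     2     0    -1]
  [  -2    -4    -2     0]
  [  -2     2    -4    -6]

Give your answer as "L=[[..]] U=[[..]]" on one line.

  R1 -= 0·R0 → [0,2,0,-1]
  R2 -= 2·R0 → [0,-4,2,4]
  R3 -= 2·R0 → [0,2,0,-2]
  R2 -= -2·R1 → [0,0,2,2]
  R3 -= 1·R1 → [0,0,0,-1]
  R3 -= 0·R2 → [0,0,0,-1]

L=[[1,0,0,0],[0,1,0,0],[2,-2,1,0],[2,1,0,1]] U=[[-1,0,-2,-2],[0,2,0,-1],[0,0,2,2],[0,0,0,-1]]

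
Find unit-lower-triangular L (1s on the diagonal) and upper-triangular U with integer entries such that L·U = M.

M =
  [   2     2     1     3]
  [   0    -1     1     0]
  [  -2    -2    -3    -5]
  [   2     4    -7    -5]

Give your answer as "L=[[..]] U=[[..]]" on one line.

  R1 -= 0·R0 → [0,-1,1,0]
  R2 -= -1·R0 → [0,0,-2,-2]
  R3 -= 1·R0 → [0,2,-8,-8]
  R2 -= 0·R1 → [0,0,-2,-2]
  R3 -= -2·R1 → [0,0,-6,-8]
  R3 -= 3·R2 → [0,0,0,-2]

L=[[1,0,0,0],[0,1,0,0],[-1,0,1,0],[1,-2,3,1]] U=[[2,2,1,3],[0,-1,1,0],[0,0,-2,-2],[0,0,0,-2]]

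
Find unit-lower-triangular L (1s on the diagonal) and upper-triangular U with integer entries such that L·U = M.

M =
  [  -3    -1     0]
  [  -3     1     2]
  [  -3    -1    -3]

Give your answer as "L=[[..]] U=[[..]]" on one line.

  row1 -= 1·row0 → [0,2,2]
  row2 -= 1·row0 → [0,0,-3]
  row2 -= 0·row1 → [0,0,-3]

L=[[1,0,0],[1,1,0],[1,0,1]] U=[[-3,-1,0],[0,2,2],[0,0,-3]]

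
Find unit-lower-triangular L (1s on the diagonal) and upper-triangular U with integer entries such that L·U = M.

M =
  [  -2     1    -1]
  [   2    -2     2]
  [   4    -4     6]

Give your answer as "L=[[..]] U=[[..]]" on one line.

L=[[1,0,0],[-1,1,0],[-2,2,1]] U=[[-2,1,-1],[0,-1,1],[0,0,2]]

  R1 -= -1·R0 → [0,-1,1]
  R2 -= -2·R0 → [0,-2,4]
  R2 -= 2·R1 → [0,0,2]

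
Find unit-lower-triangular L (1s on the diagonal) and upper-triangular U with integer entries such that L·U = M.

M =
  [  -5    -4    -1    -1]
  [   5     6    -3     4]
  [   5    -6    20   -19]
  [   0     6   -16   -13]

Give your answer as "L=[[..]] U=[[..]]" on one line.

L=[[1,0,0,0],[-1,1,0,0],[-1,-5,1,0],[0,3,4,1]] U=[[-5,-4,-1,-1],[0,2,-4,3],[0,0,-1,-5],[0,0,0,-2]]

  row1 -= -1·row0 → [0,2,-4,3]
  row2 -= -1·row0 → [0,-10,19,-20]
  row3 -= 0·row0 → [0,6,-16,-13]
  row2 -= -5·row1 → [0,0,-1,-5]
  row3 -= 3·row1 → [0,0,-4,-22]
  row3 -= 4·row2 → [0,0,0,-2]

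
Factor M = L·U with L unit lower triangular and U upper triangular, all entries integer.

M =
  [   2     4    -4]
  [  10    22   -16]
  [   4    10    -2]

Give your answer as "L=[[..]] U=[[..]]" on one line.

L=[[1,0,0],[5,1,0],[2,1,1]] U=[[2,4,-4],[0,2,4],[0,0,2]]

  r1 -= 5·r0 → [0,2,4]
  r2 -= 2·r0 → [0,2,6]
  r2 -= 1·r1 → [0,0,2]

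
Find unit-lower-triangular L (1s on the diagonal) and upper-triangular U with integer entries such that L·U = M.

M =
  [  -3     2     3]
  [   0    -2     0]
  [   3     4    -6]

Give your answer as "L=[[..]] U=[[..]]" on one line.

  r1 -= 0·r0 → [0,-2,0]
  r2 -= -1·r0 → [0,6,-3]
  r2 -= -3·r1 → [0,0,-3]

L=[[1,0,0],[0,1,0],[-1,-3,1]] U=[[-3,2,3],[0,-2,0],[0,0,-3]]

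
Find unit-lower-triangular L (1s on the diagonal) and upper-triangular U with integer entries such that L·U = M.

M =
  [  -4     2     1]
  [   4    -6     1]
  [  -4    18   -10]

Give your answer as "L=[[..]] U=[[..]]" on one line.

  r1 -= -1·r0 → [0,-4,2]
  r2 -= 1·r0 → [0,16,-11]
  r2 -= -4·r1 → [0,0,-3]

L=[[1,0,0],[-1,1,0],[1,-4,1]] U=[[-4,2,1],[0,-4,2],[0,0,-3]]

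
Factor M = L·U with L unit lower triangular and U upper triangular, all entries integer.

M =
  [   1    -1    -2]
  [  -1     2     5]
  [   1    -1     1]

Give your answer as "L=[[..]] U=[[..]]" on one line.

  R1 -= -1·R0 → [0,1,3]
  R2 -= 1·R0 → [0,0,3]
  R2 -= 0·R1 → [0,0,3]

L=[[1,0,0],[-1,1,0],[1,0,1]] U=[[1,-1,-2],[0,1,3],[0,0,3]]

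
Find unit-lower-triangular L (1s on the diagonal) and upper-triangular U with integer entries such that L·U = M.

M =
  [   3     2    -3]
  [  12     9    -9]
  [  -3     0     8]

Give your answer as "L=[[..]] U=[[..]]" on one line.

  r1 -= 4·r0 → [0,1,3]
  r2 -= -1·r0 → [0,2,5]
  r2 -= 2·r1 → [0,0,-1]

L=[[1,0,0],[4,1,0],[-1,2,1]] U=[[3,2,-3],[0,1,3],[0,0,-1]]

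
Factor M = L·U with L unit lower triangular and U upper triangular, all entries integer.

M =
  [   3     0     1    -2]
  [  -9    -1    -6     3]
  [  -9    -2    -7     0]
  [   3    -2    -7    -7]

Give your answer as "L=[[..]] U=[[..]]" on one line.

L=[[1,0,0,0],[-3,1,0,0],[-3,2,1,0],[1,2,-1,1]] U=[[3,0,1,-2],[0,-1,-3,-3],[0,0,2,0],[0,0,0,1]]

  row1 -= -3·row0 → [0,-1,-3,-3]
  row2 -= -3·row0 → [0,-2,-4,-6]
  row3 -= 1·row0 → [0,-2,-8,-5]
  row2 -= 2·row1 → [0,0,2,0]
  row3 -= 2·row1 → [0,0,-2,1]
  row3 -= -1·row2 → [0,0,0,1]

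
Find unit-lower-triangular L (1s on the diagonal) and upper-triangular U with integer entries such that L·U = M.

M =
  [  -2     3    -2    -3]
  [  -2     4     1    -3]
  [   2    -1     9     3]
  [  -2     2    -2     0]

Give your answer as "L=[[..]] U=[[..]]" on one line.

  R1 -= 1·R0 → [0,1,3,0]
  R2 -= -1·R0 → [0,2,7,0]
  R3 -= 1·R0 → [0,-1,0,3]
  R2 -= 2·R1 → [0,0,1,0]
  R3 -= -1·R1 → [0,0,3,3]
  R3 -= 3·R2 → [0,0,0,3]

L=[[1,0,0,0],[1,1,0,0],[-1,2,1,0],[1,-1,3,1]] U=[[-2,3,-2,-3],[0,1,3,0],[0,0,1,0],[0,0,0,3]]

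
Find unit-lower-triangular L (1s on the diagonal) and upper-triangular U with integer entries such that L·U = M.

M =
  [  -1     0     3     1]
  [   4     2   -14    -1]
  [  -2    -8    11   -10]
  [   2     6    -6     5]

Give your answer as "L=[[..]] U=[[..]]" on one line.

L=[[1,0,0,0],[-4,1,0,0],[2,-4,1,0],[-2,3,-2,1]] U=[[-1,0,3,1],[0,2,-2,3],[0,0,-3,0],[0,0,0,-2]]

  r1 -= -4·r0 → [0,2,-2,3]
  r2 -= 2·r0 → [0,-8,5,-12]
  r3 -= -2·r0 → [0,6,0,7]
  r2 -= -4·r1 → [0,0,-3,0]
  r3 -= 3·r1 → [0,0,6,-2]
  r3 -= -2·r2 → [0,0,0,-2]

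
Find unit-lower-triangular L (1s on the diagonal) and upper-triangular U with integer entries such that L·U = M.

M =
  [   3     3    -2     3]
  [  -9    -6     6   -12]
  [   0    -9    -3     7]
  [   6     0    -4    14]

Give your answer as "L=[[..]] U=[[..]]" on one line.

L=[[1,0,0,0],[-3,1,0,0],[0,-3,1,0],[2,-2,0,1]] U=[[3,3,-2,3],[0,3,0,-3],[0,0,-3,-2],[0,0,0,2]]

  row1 -= -3·row0 → [0,3,0,-3]
  row2 -= 0·row0 → [0,-9,-3,7]
  row3 -= 2·row0 → [0,-6,0,8]
  row2 -= -3·row1 → [0,0,-3,-2]
  row3 -= -2·row1 → [0,0,0,2]
  row3 -= 0·row2 → [0,0,0,2]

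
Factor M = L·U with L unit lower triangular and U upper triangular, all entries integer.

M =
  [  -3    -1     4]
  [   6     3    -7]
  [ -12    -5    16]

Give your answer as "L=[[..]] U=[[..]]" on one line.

L=[[1,0,0],[-2,1,0],[4,-1,1]] U=[[-3,-1,4],[0,1,1],[0,0,1]]

  row1 -= -2·row0 → [0,1,1]
  row2 -= 4·row0 → [0,-1,0]
  row2 -= -1·row1 → [0,0,1]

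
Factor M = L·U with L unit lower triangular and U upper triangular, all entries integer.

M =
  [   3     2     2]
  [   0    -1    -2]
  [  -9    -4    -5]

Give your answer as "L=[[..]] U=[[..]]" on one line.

  R1 -= 0·R0 → [0,-1,-2]
  R2 -= -3·R0 → [0,2,1]
  R2 -= -2·R1 → [0,0,-3]

L=[[1,0,0],[0,1,0],[-3,-2,1]] U=[[3,2,2],[0,-1,-2],[0,0,-3]]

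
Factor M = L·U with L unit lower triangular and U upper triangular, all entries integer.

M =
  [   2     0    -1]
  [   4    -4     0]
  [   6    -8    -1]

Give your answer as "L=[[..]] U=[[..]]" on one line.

  R1 -= 2·R0 → [0,-4,2]
  R2 -= 3·R0 → [0,-8,2]
  R2 -= 2·R1 → [0,0,-2]

L=[[1,0,0],[2,1,0],[3,2,1]] U=[[2,0,-1],[0,-4,2],[0,0,-2]]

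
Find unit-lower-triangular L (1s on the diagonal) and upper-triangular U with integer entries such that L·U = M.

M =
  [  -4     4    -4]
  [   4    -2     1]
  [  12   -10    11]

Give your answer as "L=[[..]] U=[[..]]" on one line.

  row1 -= -1·row0 → [0,2,-3]
  row2 -= -3·row0 → [0,2,-1]
  row2 -= 1·row1 → [0,0,2]

L=[[1,0,0],[-1,1,0],[-3,1,1]] U=[[-4,4,-4],[0,2,-3],[0,0,2]]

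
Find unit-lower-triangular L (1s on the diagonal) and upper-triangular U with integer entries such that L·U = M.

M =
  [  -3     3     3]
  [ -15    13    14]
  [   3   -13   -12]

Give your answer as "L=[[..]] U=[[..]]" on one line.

L=[[1,0,0],[5,1,0],[-1,5,1]] U=[[-3,3,3],[0,-2,-1],[0,0,-4]]

  row1 -= 5·row0 → [0,-2,-1]
  row2 -= -1·row0 → [0,-10,-9]
  row2 -= 5·row1 → [0,0,-4]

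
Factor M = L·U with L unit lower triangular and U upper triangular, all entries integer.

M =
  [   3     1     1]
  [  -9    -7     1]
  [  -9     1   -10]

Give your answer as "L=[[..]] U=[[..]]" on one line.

L=[[1,0,0],[-3,1,0],[-3,-1,1]] U=[[3,1,1],[0,-4,4],[0,0,-3]]

  row1 -= -3·row0 → [0,-4,4]
  row2 -= -3·row0 → [0,4,-7]
  row2 -= -1·row1 → [0,0,-3]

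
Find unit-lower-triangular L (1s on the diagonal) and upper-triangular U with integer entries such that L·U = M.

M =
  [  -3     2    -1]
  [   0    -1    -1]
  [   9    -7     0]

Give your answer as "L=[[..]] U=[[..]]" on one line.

L=[[1,0,0],[0,1,0],[-3,1,1]] U=[[-3,2,-1],[0,-1,-1],[0,0,-2]]

  r1 -= 0·r0 → [0,-1,-1]
  r2 -= -3·r0 → [0,-1,-3]
  r2 -= 1·r1 → [0,0,-2]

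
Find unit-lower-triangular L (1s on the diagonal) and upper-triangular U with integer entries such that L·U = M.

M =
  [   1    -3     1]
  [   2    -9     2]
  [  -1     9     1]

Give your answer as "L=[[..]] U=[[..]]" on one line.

  r1 -= 2·r0 → [0,-3,0]
  r2 -= -1·r0 → [0,6,2]
  r2 -= -2·r1 → [0,0,2]

L=[[1,0,0],[2,1,0],[-1,-2,1]] U=[[1,-3,1],[0,-3,0],[0,0,2]]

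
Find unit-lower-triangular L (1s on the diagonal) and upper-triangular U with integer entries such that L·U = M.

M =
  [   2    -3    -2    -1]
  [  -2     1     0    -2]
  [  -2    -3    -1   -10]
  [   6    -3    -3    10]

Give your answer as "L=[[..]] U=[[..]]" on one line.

L=[[1,0,0,0],[-1,1,0,0],[-1,3,1,0],[3,-3,-1,1]] U=[[2,-3,-2,-1],[0,-2,-2,-3],[0,0,3,-2],[0,0,0,2]]

  r1 -= -1·r0 → [0,-2,-2,-3]
  r2 -= -1·r0 → [0,-6,-3,-11]
  r3 -= 3·r0 → [0,6,3,13]
  r2 -= 3·r1 → [0,0,3,-2]
  r3 -= -3·r1 → [0,0,-3,4]
  r3 -= -1·r2 → [0,0,0,2]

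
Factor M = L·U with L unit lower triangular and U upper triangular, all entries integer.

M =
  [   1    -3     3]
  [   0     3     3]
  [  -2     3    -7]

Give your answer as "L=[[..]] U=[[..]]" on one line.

  R1 -= 0·R0 → [0,3,3]
  R2 -= -2·R0 → [0,-3,-1]
  R2 -= -1·R1 → [0,0,2]

L=[[1,0,0],[0,1,0],[-2,-1,1]] U=[[1,-3,3],[0,3,3],[0,0,2]]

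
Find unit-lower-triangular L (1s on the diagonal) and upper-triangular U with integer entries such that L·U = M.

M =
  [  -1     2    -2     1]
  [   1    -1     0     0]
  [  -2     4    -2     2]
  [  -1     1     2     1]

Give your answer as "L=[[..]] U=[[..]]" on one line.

  R1 -= -1·R0 → [0,1,-2,1]
  R2 -= 2·R0 → [0,0,2,0]
  R3 -= 1·R0 → [0,-1,4,0]
  R2 -= 0·R1 → [0,0,2,0]
  R3 -= -1·R1 → [0,0,2,1]
  R3 -= 1·R2 → [0,0,0,1]

L=[[1,0,0,0],[-1,1,0,0],[2,0,1,0],[1,-1,1,1]] U=[[-1,2,-2,1],[0,1,-2,1],[0,0,2,0],[0,0,0,1]]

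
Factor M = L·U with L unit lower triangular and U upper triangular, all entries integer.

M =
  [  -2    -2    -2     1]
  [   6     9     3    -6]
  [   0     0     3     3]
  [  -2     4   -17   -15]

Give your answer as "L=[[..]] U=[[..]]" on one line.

L=[[1,0,0,0],[-3,1,0,0],[0,0,1,0],[1,2,-3,1]] U=[[-2,-2,-2,1],[0,3,-3,-3],[0,0,3,3],[0,0,0,-1]]

  R1 -= -3·R0 → [0,3,-3,-3]
  R2 -= 0·R0 → [0,0,3,3]
  R3 -= 1·R0 → [0,6,-15,-16]
  R2 -= 0·R1 → [0,0,3,3]
  R3 -= 2·R1 → [0,0,-9,-10]
  R3 -= -3·R2 → [0,0,0,-1]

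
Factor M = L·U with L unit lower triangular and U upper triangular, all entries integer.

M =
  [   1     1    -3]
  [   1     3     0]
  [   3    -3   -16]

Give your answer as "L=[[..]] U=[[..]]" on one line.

L=[[1,0,0],[1,1,0],[3,-3,1]] U=[[1,1,-3],[0,2,3],[0,0,2]]

  r1 -= 1·r0 → [0,2,3]
  r2 -= 3·r0 → [0,-6,-7]
  r2 -= -3·r1 → [0,0,2]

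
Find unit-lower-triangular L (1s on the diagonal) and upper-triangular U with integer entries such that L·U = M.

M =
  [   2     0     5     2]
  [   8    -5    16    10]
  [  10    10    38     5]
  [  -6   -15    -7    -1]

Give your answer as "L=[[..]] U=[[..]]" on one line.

L=[[1,0,0,0],[4,1,0,0],[5,-2,1,0],[-3,3,4,1]] U=[[2,0,5,2],[0,-5,-4,2],[0,0,5,-1],[0,0,0,3]]

  R1 -= 4·R0 → [0,-5,-4,2]
  R2 -= 5·R0 → [0,10,13,-5]
  R3 -= -3·R0 → [0,-15,8,5]
  R2 -= -2·R1 → [0,0,5,-1]
  R3 -= 3·R1 → [0,0,20,-1]
  R3 -= 4·R2 → [0,0,0,3]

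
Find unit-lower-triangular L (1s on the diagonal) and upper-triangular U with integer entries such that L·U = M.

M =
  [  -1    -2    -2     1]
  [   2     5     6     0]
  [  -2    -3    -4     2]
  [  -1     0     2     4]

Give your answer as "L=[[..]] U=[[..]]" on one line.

  row1 -= -2·row0 → [0,1,2,2]
  row2 -= 2·row0 → [0,1,0,0]
  row3 -= 1·row0 → [0,2,4,3]
  row2 -= 1·row1 → [0,0,-2,-2]
  row3 -= 2·row1 → [0,0,0,-1]
  row3 -= 0·row2 → [0,0,0,-1]

L=[[1,0,0,0],[-2,1,0,0],[2,1,1,0],[1,2,0,1]] U=[[-1,-2,-2,1],[0,1,2,2],[0,0,-2,-2],[0,0,0,-1]]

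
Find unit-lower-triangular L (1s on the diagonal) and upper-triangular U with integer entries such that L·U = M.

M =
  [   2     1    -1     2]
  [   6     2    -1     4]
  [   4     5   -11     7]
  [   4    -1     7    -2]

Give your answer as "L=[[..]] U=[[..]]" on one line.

L=[[1,0,0,0],[3,1,0,0],[2,-3,1,0],[2,3,-1,1]] U=[[2,1,-1,2],[0,-1,2,-2],[0,0,-3,-3],[0,0,0,-3]]

  R1 -= 3·R0 → [0,-1,2,-2]
  R2 -= 2·R0 → [0,3,-9,3]
  R3 -= 2·R0 → [0,-3,9,-6]
  R2 -= -3·R1 → [0,0,-3,-3]
  R3 -= 3·R1 → [0,0,3,0]
  R3 -= -1·R2 → [0,0,0,-3]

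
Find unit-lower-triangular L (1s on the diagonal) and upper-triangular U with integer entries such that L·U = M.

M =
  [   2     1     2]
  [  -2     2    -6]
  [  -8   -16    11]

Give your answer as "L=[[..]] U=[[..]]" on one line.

L=[[1,0,0],[-1,1,0],[-4,-4,1]] U=[[2,1,2],[0,3,-4],[0,0,3]]

  r1 -= -1·r0 → [0,3,-4]
  r2 -= -4·r0 → [0,-12,19]
  r2 -= -4·r1 → [0,0,3]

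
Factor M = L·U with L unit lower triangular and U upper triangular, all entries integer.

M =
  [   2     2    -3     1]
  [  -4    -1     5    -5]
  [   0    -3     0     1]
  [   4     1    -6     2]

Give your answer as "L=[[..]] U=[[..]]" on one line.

  R1 -= -2·R0 → [0,3,-1,-3]
  R2 -= 0·R0 → [0,-3,0,1]
  R3 -= 2·R0 → [0,-3,0,0]
  R2 -= -1·R1 → [0,0,-1,-2]
  R3 -= -1·R1 → [0,0,-1,-3]
  R3 -= 1·R2 → [0,0,0,-1]

L=[[1,0,0,0],[-2,1,0,0],[0,-1,1,0],[2,-1,1,1]] U=[[2,2,-3,1],[0,3,-1,-3],[0,0,-1,-2],[0,0,0,-1]]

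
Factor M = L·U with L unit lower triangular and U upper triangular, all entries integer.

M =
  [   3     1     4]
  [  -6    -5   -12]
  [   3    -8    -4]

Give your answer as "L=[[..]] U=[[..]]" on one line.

  R1 -= -2·R0 → [0,-3,-4]
  R2 -= 1·R0 → [0,-9,-8]
  R2 -= 3·R1 → [0,0,4]

L=[[1,0,0],[-2,1,0],[1,3,1]] U=[[3,1,4],[0,-3,-4],[0,0,4]]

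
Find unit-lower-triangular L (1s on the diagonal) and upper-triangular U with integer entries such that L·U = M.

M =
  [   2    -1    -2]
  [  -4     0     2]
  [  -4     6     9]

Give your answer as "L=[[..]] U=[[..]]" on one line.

L=[[1,0,0],[-2,1,0],[-2,-2,1]] U=[[2,-1,-2],[0,-2,-2],[0,0,1]]

  row1 -= -2·row0 → [0,-2,-2]
  row2 -= -2·row0 → [0,4,5]
  row2 -= -2·row1 → [0,0,1]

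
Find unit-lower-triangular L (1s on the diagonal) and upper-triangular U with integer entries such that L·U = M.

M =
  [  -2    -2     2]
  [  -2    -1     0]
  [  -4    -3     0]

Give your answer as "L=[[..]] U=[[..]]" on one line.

L=[[1,0,0],[1,1,0],[2,1,1]] U=[[-2,-2,2],[0,1,-2],[0,0,-2]]

  r1 -= 1·r0 → [0,1,-2]
  r2 -= 2·r0 → [0,1,-4]
  r2 -= 1·r1 → [0,0,-2]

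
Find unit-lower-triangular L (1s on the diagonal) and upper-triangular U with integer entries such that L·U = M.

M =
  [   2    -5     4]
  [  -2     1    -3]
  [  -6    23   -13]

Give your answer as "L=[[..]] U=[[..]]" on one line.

  row1 -= -1·row0 → [0,-4,1]
  row2 -= -3·row0 → [0,8,-1]
  row2 -= -2·row1 → [0,0,1]

L=[[1,0,0],[-1,1,0],[-3,-2,1]] U=[[2,-5,4],[0,-4,1],[0,0,1]]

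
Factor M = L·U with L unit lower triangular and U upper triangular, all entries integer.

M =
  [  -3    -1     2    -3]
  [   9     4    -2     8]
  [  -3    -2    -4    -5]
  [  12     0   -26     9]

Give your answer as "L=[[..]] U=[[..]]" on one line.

L=[[1,0,0,0],[-3,1,0,0],[1,-1,1,0],[-4,-4,1,1]] U=[[-3,-1,2,-3],[0,1,4,-1],[0,0,-2,-3],[0,0,0,-4]]

  R1 -= -3·R0 → [0,1,4,-1]
  R2 -= 1·R0 → [0,-1,-6,-2]
  R3 -= -4·R0 → [0,-4,-18,-3]
  R2 -= -1·R1 → [0,0,-2,-3]
  R3 -= -4·R1 → [0,0,-2,-7]
  R3 -= 1·R2 → [0,0,0,-4]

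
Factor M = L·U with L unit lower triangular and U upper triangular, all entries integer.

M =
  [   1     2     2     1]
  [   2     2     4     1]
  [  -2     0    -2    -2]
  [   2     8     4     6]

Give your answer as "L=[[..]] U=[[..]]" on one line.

L=[[1,0,0,0],[2,1,0,0],[-2,-2,1,0],[2,-2,0,1]] U=[[1,2,2,1],[0,-2,0,-1],[0,0,2,-2],[0,0,0,2]]

  row1 -= 2·row0 → [0,-2,0,-1]
  row2 -= -2·row0 → [0,4,2,0]
  row3 -= 2·row0 → [0,4,0,4]
  row2 -= -2·row1 → [0,0,2,-2]
  row3 -= -2·row1 → [0,0,0,2]
  row3 -= 0·row2 → [0,0,0,2]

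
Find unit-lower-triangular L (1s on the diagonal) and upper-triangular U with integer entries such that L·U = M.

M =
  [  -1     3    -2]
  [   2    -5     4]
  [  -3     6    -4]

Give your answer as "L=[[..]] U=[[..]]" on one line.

  r1 -= -2·r0 → [0,1,0]
  r2 -= 3·r0 → [0,-3,2]
  r2 -= -3·r1 → [0,0,2]

L=[[1,0,0],[-2,1,0],[3,-3,1]] U=[[-1,3,-2],[0,1,0],[0,0,2]]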